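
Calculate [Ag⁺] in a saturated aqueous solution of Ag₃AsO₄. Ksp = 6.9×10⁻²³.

Ag₃AsO₄(s) ⇌ 3 Ag⁺(aq) + AsO₄³⁻(aq)
With molar solubility s: [Ag⁺] = 3s, [AsO₄³⁻] = s.
Ksp = [Ag⁺]^3[AsO₄³⁻] = (3s)^3 · s = 27s^4 = 6.9×10⁻²³
s = 1.3×10⁻⁶ mol/L
[Ag⁺] = 3s = 3.8×10⁻⁶ mol/L

3.8×10⁻⁶ M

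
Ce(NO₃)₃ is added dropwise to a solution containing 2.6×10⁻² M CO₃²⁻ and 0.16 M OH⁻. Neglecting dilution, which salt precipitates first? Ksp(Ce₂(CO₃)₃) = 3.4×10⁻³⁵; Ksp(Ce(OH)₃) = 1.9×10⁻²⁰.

Ce(OH)₃

Each salt precipitates once Q = Ksp for that salt.
For Ce₂(CO₃)₃: [Ce³⁺] = (Ksp/[CO₃²⁻]^3)^(1/2) = 1.4×10⁻¹⁵ M
For Ce(OH)₃: [Ce³⁺] = (Ksp/[OH⁻]^3) = 4.6×10⁻¹⁸ M
The smaller threshold [Ce³⁺] is reached first, so Ce(OH)₃ precipitates first.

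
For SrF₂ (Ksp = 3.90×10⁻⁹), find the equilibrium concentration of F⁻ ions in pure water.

SrF₂(s) ⇌ Sr²⁺(aq) + 2 F⁻(aq)
If s mol/L of SrF₂ dissolves, [Sr²⁺] = s and [F⁻] = 2s.
Ksp = [Sr²⁺][F⁻]^2 = s · (2s)^2 = 4s^3 = 3.90×10⁻⁹
s = 9.92×10⁻⁴ M
[F⁻] = 2s = 1.98×10⁻³ M

1.98×10⁻³ M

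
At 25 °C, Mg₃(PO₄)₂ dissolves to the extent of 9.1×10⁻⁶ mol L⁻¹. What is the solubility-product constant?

Mg₃(PO₄)₂(s) ⇌ 3 Mg²⁺(aq) + 2 PO₄³⁻(aq)
For each mole of Mg₃(PO₄)₂ that dissolves per liter, [Mg²⁺] = 3s and [PO₄³⁻] = 2s; let s denote this solubility.
Ksp = [Mg²⁺]^3[PO₄³⁻]^2 = (3s)^3 · (2s)^2 = 108s^5
Ksp = 108 × (9.1×10⁻⁶)^5 = 6.7×10⁻²⁴

Ksp = 6.7×10⁻²⁴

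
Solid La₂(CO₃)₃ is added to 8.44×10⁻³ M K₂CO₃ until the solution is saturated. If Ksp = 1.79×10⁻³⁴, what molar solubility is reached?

8.63×10⁻¹⁵ M

La₂(CO₃)₃(s) ⇌ 2 La³⁺(aq) + 3 CO₃²⁻(aq)
CO₃²⁻ is already present at 8.44×10⁻³ M. If s mol/L of La₂(CO₃)₃ dissolves, [La³⁺] = 2s while [CO₃²⁻] ≈ 8.44×10⁻³ M.
Ksp = [La³⁺]^2[CO₃²⁻]^3 = (2s)^2(8.44×10⁻³)^3
(2s)^2 = 1.79×10⁻³⁴ / (8.44×10⁻³)^3 = 2.98×10⁻²⁸
s = 8.63×10⁻¹⁵ M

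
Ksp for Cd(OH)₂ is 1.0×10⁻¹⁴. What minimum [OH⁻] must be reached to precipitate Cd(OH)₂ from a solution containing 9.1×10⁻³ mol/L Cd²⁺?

Precipitation begins when Q = Ksp.
Cd(OH)₂(s) ⇌ Cd²⁺(aq) + 2 OH⁻(aq)
Ksp = [Cd²⁺][OH⁻]^2 = [OH⁻]^2(9.1×10⁻³)
[OH⁻]^2 = 1.0×10⁻¹⁴ / (9.1×10⁻³) = 1.1×10⁻¹²
[OH⁻] = 1.0×10⁻⁶ mol/L

1.0×10⁻⁶ M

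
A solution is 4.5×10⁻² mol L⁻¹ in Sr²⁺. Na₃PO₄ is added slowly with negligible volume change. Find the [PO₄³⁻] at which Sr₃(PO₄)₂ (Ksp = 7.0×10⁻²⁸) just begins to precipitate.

2.8×10⁻¹² M

Precipitation begins when Q = Ksp.
Sr₃(PO₄)₂(s) ⇌ 3 Sr²⁺(aq) + 2 PO₄³⁻(aq)
Ksp = [Sr²⁺]^3[PO₄³⁻]^2 = [PO₄³⁻]^2(4.5×10⁻²)^3
[PO₄³⁻]^2 = 7.0×10⁻²⁸ / (4.5×10⁻²)^3 = 7.7×10⁻²⁴
[PO₄³⁻] = 2.8×10⁻¹² mol L⁻¹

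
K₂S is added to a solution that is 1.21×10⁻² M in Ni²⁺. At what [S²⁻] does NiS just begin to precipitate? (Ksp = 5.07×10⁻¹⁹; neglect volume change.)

The threshold for precipitation is Q = Ksp.
NiS(s) ⇌ Ni²⁺(aq) + S²⁻(aq)
Ksp = [Ni²⁺][S²⁻] = [S²⁻](1.21×10⁻²)
[S²⁻] = 5.07×10⁻¹⁹ / (1.21×10⁻²) = 4.19×10⁻¹⁷
[S²⁻] = 4.19×10⁻¹⁷ M

4.19×10⁻¹⁷ M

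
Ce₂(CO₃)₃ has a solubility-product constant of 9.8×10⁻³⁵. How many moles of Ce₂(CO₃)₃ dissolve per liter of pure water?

Ce₂(CO₃)₃(s) ⇌ 2 Ce³⁺(aq) + 3 CO₃²⁻(aq)
With molar solubility s: [Ce³⁺] = 2s, [CO₃²⁻] = 3s.
Ksp = [Ce³⁺]^2[CO₃²⁻]^3 = (2s)^2 · (3s)^3 = 108s^5
108s^5 = 9.8×10⁻³⁵  ⇒  s^5 = 9.1×10⁻³⁷
s = (9.1×10⁻³⁷)^(1/5) = 6.2×10⁻⁸ M

6.2×10⁻⁸ M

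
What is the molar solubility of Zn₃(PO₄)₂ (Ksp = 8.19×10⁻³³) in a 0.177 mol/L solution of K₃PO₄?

2.13×10⁻¹¹ M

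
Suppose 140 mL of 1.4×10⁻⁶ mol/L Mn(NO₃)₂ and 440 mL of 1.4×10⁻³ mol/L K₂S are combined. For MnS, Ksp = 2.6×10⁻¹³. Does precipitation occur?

Total volume after mixing = 140 + 440 = 580 mL.
[Mn²⁺] = (1.4×10⁻⁶)(140)/580 = 3.4×10⁻⁷ mol/L
[S²⁻] = (1.4×10⁻³)(440)/580 = 1.1×10⁻³ mol/L
Q = [Mn²⁺][S²⁻] = 3.6×10⁻¹⁰
Since Q (3.6×10⁻¹⁰) exceeds Ksp (2.6×10⁻¹³), MnS will precipitate.

Yes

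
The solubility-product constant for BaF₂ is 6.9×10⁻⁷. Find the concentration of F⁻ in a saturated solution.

BaF₂(s) ⇌ Ba²⁺(aq) + 2 F⁻(aq)
If s mol/L of BaF₂ dissolves, [Ba²⁺] = s and [F⁻] = 2s.
Ksp = [Ba²⁺][F⁻]^2 = s · (2s)^2 = 4s^3 = 6.9×10⁻⁷
s = 5.6×10⁻³ mol/L
[F⁻] = 2s = 1.1×10⁻² mol/L

1.1×10⁻² M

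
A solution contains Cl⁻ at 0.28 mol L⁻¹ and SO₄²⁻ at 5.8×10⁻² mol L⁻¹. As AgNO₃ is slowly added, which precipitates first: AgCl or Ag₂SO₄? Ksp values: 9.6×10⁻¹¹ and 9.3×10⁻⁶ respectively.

Each salt precipitates once Q = Ksp for that salt.
For AgCl: [Ag⁺] = (Ksp/[Cl⁻]) = 3.4×10⁻¹⁰ mol L⁻¹
For Ag₂SO₄: [Ag⁺] = (Ksp/[SO₄²⁻])^(1/2) = 1.3×10⁻² mol L⁻¹
AgCl requires the lower [Ag⁺], so it precipitates first.

AgCl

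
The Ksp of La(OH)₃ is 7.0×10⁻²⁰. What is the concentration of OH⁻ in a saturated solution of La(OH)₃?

La(OH)₃(s) ⇌ La³⁺(aq) + 3 OH⁻(aq)
Let s be the molar solubility. Then [La³⁺] = s and [OH⁻] = 3s.
Ksp = [La³⁺][OH⁻]^3 = s · (3s)^3 = 27s^4 = 7.0×10⁻²⁰
s = 7.1×10⁻⁶ M
[OH⁻] = 3s = 2.1×10⁻⁵ M

2.1×10⁻⁵ M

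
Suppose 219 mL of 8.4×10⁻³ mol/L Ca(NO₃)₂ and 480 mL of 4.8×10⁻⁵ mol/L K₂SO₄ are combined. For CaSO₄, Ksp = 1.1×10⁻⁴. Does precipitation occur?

No

After mixing, V = 219 mL + 480 mL = 699 mL.
[Ca²⁺] = (8.4×10⁻³)(219)/699 = 2.6×10⁻³ mol/L
[SO₄²⁻] = (4.8×10⁻⁵)(480)/699 = 3.3×10⁻⁵ mol/L
Q = [Ca²⁺][SO₄²⁻] = 8.7×10⁻⁸
Since Q (8.7×10⁻⁸) is less than Ksp (1.1×10⁻⁴), no CaSO₄ precipitates.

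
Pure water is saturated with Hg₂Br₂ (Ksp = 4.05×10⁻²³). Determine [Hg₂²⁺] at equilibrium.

2.16×10⁻⁸ M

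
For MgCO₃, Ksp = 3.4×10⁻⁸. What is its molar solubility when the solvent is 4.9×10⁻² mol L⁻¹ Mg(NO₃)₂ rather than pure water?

MgCO₃(s) ⇌ Mg²⁺(aq) + CO₃²⁻(aq)
With Mg²⁺ already at 4.9×10⁻² mol L⁻¹ and s small, take [Mg²⁺] ≈ 4.9×10⁻² mol L⁻¹ and [CO₃²⁻] = s.
Ksp = [Mg²⁺][CO₃²⁻] = (4.9×10⁻²)s
s = 3.4×10⁻⁸ / (4.9×10⁻²) = 6.9×10⁻⁷
s = 6.9×10⁻⁷ mol L⁻¹

6.9×10⁻⁷ M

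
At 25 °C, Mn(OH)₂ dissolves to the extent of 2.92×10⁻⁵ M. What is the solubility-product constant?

Ksp = 9.96×10⁻¹⁴

Mn(OH)₂(s) ⇌ Mn²⁺(aq) + 2 OH⁻(aq)
For each mole of Mn(OH)₂ that dissolves per liter, [Mn²⁺] = s and [OH⁻] = 2s; let s denote this solubility.
Ksp = [Mn²⁺][OH⁻]^2 = s · (2s)^2 = 4s^3
Ksp = 4 × (2.92×10⁻⁵)^3 = 9.96×10⁻¹⁴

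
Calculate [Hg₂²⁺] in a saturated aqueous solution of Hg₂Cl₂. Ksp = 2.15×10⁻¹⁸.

8.13×10⁻⁷ M

Hg₂Cl₂(s) ⇌ Hg₂²⁺(aq) + 2 Cl⁻(aq)
Call the molar solubility s, so that [Hg₂²⁺] = s and [Cl⁻] = 2s.
Ksp = [Hg₂²⁺][Cl⁻]^2 = s · (2s)^2 = 4s^3 = 2.15×10⁻¹⁸
s = 8.13×10⁻⁷ mol L⁻¹
[Hg₂²⁺] = s = 8.13×10⁻⁷ mol L⁻¹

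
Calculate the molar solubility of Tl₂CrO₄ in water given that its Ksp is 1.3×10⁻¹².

Tl₂CrO₄(s) ⇌ 2 Tl⁺(aq) + CrO₄²⁻(aq)
With molar solubility s: [Tl⁺] = 2s, [CrO₄²⁻] = s.
Ksp = [Tl⁺]^2[CrO₄²⁻] = (2s)^2 · s = 4s^3
4s^3 = 1.3×10⁻¹²  ⇒  s^3 = 3.3×10⁻¹³
s = 6.9×10⁻⁵ M

6.9×10⁻⁵ M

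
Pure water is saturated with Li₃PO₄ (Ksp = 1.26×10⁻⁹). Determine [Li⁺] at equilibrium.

7.84×10⁻³ M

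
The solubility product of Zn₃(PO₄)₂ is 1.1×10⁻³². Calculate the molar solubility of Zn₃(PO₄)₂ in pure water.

1.6×10⁻⁷ M

Zn₃(PO₄)₂(s) ⇌ 3 Zn²⁺(aq) + 2 PO₄³⁻(aq)
Call the molar solubility s, so that [Zn²⁺] = 3s and [PO₄³⁻] = 2s.
Ksp = [Zn²⁺]^3[PO₄³⁻]^2 = (3s)^3 · (2s)^2 = 108s^5
108s^5 = 1.1×10⁻³²  ⇒  s^5 = 1.0×10⁻³⁴
s = (1.0×10⁻³⁴)^(1/5) = 1.6×10⁻⁷ M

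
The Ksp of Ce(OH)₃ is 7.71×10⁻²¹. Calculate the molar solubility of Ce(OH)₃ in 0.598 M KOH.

3.61×10⁻²⁰ M

Ce(OH)₃(s) ⇌ Ce³⁺(aq) + 3 OH⁻(aq)
OH⁻ is already present at 0.598 M. If s mol/L of Ce(OH)₃ dissolves, [Ce³⁺] = s while [OH⁻] ≈ 0.598 M.
Ksp = [Ce³⁺][OH⁻]^3 = s(0.598)^3
s = 7.71×10⁻²¹ / (0.598)^3 = 3.61×10⁻²⁰
s = 3.61×10⁻²⁰ M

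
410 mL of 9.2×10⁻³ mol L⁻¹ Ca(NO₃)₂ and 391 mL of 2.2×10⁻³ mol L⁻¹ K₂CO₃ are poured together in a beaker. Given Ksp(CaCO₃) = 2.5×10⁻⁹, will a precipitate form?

Yes

After mixing, V = 410 mL + 391 mL = 801 mL.
[Ca²⁺] = (9.2×10⁻³)(410)/801 = 4.7×10⁻³ mol L⁻¹
[CO₃²⁻] = (2.2×10⁻³)(391)/801 = 1.1×10⁻³ mol L⁻¹
Q = [Ca²⁺][CO₃²⁻] = 5.1×10⁻⁶
Q = 5.1×10⁻⁶ > Ksp = 2.5×10⁻⁹, so the solution is supersaturated and CaCO₃ precipitates.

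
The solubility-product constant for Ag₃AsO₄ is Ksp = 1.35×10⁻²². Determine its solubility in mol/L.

Ag₃AsO₄(s) ⇌ 3 Ag⁺(aq) + AsO₄³⁻(aq)
If s mol/L of Ag₃AsO₄ dissolves, [Ag⁺] = 3s and [AsO₄³⁻] = s.
Ksp = [Ag⁺]^3[AsO₄³⁻] = (3s)^3 · s = 27s^4
27s^4 = 1.35×10⁻²²  ⇒  s^4 = 5.00×10⁻²⁴
s = (5.00×10⁻²⁴)^(1/4) = 1.50×10⁻⁶ mol L⁻¹

1.50×10⁻⁶ M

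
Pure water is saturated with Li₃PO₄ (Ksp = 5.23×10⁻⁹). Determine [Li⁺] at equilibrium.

1.12×10⁻² M

Li₃PO₄(s) ⇌ 3 Li⁺(aq) + PO₄³⁻(aq)
With molar solubility s: [Li⁺] = 3s, [PO₄³⁻] = s.
Ksp = [Li⁺]^3[PO₄³⁻] = (3s)^3 · s = 27s^4 = 5.23×10⁻⁹
s = 3.73×10⁻³ M
[Li⁺] = 3s = 1.12×10⁻² M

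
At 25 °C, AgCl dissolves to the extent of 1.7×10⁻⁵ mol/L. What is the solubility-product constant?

Ksp = 2.9×10⁻¹⁰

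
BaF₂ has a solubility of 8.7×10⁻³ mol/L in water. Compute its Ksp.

BaF₂(s) ⇌ Ba²⁺(aq) + 2 F⁻(aq)
For each mole of BaF₂ that dissolves per liter, [Ba²⁺] = s and [F⁻] = 2s; let s denote this solubility.
Ksp = [Ba²⁺][F⁻]^2 = s · (2s)^2 = 4s^3
Ksp = 4 × (8.7×10⁻³)^3 = 2.6×10⁻⁶

Ksp = 2.6×10⁻⁶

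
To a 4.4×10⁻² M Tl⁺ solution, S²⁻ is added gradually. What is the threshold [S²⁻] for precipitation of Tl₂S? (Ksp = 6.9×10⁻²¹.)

3.6×10⁻¹⁸ M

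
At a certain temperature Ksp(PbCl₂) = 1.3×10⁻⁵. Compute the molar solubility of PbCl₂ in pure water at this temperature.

1.5×10⁻² M

PbCl₂(s) ⇌ Pb²⁺(aq) + 2 Cl⁻(aq)
Call the molar solubility s, so that [Pb²⁺] = s and [Cl⁻] = 2s.
Ksp = [Pb²⁺][Cl⁻]^2 = s · (2s)^2 = 4s^3
4s^3 = 1.3×10⁻⁵  ⇒  s^3 = 3.3×10⁻⁶
s = 1.5×10⁻² M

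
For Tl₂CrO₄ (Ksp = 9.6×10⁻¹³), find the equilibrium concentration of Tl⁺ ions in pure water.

Tl₂CrO₄(s) ⇌ 2 Tl⁺(aq) + CrO₄²⁻(aq)
For each mole of Tl₂CrO₄ that dissolves per liter, [Tl⁺] = 2s and [CrO₄²⁻] = s; let s denote this solubility.
Ksp = [Tl⁺]^2[CrO₄²⁻] = (2s)^2 · s = 4s^3 = 9.6×10⁻¹³
s = 6.2×10⁻⁵ mol/L
[Tl⁺] = 2s = 1.2×10⁻⁴ mol/L

1.2×10⁻⁴ M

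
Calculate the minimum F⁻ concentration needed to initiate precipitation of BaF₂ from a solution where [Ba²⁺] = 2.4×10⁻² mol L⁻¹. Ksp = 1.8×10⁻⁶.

8.7×10⁻³ M

The threshold for precipitation is Q = Ksp.
BaF₂(s) ⇌ Ba²⁺(aq) + 2 F⁻(aq)
Ksp = [Ba²⁺][F⁻]^2 = [F⁻]^2(2.4×10⁻²)
[F⁻]^2 = 1.8×10⁻⁶ / (2.4×10⁻²) = 7.5×10⁻⁵
[F⁻] = 8.7×10⁻³ mol L⁻¹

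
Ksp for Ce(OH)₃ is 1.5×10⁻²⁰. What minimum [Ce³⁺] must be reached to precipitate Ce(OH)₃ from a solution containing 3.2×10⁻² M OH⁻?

Precipitation of each salt begins when its ion product equals Ksp.
Ce(OH)₃(s) ⇌ Ce³⁺(aq) + 3 OH⁻(aq)
Ksp = [Ce³⁺][OH⁻]^3 = [Ce³⁺](3.2×10⁻²)^3
[Ce³⁺] = 1.5×10⁻²⁰ / (3.2×10⁻²)^3 = 4.6×10⁻¹⁶
[Ce³⁺] = 4.6×10⁻¹⁶ M

4.6×10⁻¹⁶ M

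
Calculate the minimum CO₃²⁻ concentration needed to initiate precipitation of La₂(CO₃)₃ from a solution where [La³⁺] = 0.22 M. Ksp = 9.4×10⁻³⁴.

2.7×10⁻¹¹ M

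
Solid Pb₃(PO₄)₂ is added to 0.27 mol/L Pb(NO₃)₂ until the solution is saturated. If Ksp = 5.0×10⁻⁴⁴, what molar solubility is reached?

8.0×10⁻²² M

Pb₃(PO₄)₂(s) ⇌ 3 Pb²⁺(aq) + 2 PO₄³⁻(aq)
With Pb²⁺ already at 0.27 mol/L and s small, take [Pb²⁺] ≈ 0.27 mol/L and [PO₄³⁻] = 2s.
Ksp = [Pb²⁺]^3[PO₄³⁻]^2 = (0.27)^3(2s)^2
(2s)^2 = 5.0×10⁻⁴⁴ / (0.27)^3 = 2.5×10⁻⁴²
s = 8.0×10⁻²² mol/L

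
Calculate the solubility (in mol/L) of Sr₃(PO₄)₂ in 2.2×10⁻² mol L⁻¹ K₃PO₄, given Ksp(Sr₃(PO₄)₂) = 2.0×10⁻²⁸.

2.5×10⁻⁹ M

Sr₃(PO₄)₂(s) ⇌ 3 Sr²⁺(aq) + 2 PO₄³⁻(aq)
The solution already contains PO₄³⁻ at 2.2×10⁻² mol L⁻¹. Let s be the molar solubility of Sr₃(PO₄)₂.
[PO₄³⁻] ≈ 2.2×10⁻² mol L⁻¹ (common ion dominates); [Sr²⁺] = 3s.
Ksp = [Sr²⁺]^3[PO₄³⁻]^2 = (3s)^3(2.2×10⁻²)^2
(3s)^3 = 2.0×10⁻²⁸ / (2.2×10⁻²)^2 = 4.1×10⁻²⁵
s = 2.5×10⁻⁹ mol L⁻¹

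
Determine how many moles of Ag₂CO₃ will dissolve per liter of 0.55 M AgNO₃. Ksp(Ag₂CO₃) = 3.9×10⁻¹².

Ag₂CO₃(s) ⇌ 2 Ag⁺(aq) + CO₃²⁻(aq)
The solution already contains Ag⁺ at 0.55 M. Let s be the molar solubility of Ag₂CO₃.
[Ag⁺] ≈ 0.55 M (common ion dominates); [CO₃²⁻] = s.
Ksp = [Ag⁺]^2[CO₃²⁻] = (0.55)^2s
s = 3.9×10⁻¹² / (0.55)^2 = 1.3×10⁻¹¹
s = 1.3×10⁻¹¹ M

1.3×10⁻¹¹ M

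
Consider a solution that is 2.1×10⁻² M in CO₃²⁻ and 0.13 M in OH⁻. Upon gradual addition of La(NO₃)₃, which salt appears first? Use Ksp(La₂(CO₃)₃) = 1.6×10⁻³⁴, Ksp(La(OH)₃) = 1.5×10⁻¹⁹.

La(OH)₃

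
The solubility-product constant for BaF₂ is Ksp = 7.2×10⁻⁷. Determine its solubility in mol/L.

BaF₂(s) ⇌ Ba²⁺(aq) + 2 F⁻(aq)
Call the molar solubility s, so that [Ba²⁺] = s and [F⁻] = 2s.
Ksp = [Ba²⁺][F⁻]^2 = s · (2s)^2 = 4s^3
4s^3 = 7.2×10⁻⁷  ⇒  s^3 = 1.8×10⁻⁷
Taking the 3rd root, s = 5.6×10⁻³ mol L⁻¹.

5.6×10⁻³ M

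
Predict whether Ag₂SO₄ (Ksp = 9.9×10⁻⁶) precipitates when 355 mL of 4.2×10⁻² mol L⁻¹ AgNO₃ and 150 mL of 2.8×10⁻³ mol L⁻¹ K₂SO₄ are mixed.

After mixing, V = 355 mL + 150 mL = 505 mL.
[Ag⁺] = (4.2×10⁻²)(355)/505 = 3.0×10⁻² mol L⁻¹
[SO₄²⁻] = (2.8×10⁻³)(150)/505 = 8.3×10⁻⁴ mol L⁻¹
Q = [Ag⁺]^2[SO₄²⁻] = 7.2×10⁻⁷
Q = 7.2×10⁻⁷ < Ksp = 9.9×10⁻⁶, so the solution is unsaturated and no precipitate forms.

No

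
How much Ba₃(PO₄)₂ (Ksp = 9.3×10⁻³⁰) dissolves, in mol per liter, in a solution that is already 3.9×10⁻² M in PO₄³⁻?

Ba₃(PO₄)₂(s) ⇌ 3 Ba²⁺(aq) + 2 PO₄³⁻(aq)
PO₄³⁻ is already present at 3.9×10⁻² M. If s mol/L of Ba₃(PO₄)₂ dissolves, [Ba²⁺] = 3s while [PO₄³⁻] ≈ 3.9×10⁻² M.
Ksp = [Ba²⁺]^3[PO₄³⁻]^2 = (3s)^3(3.9×10⁻²)^2
(3s)^3 = 9.3×10⁻³⁰ / (3.9×10⁻²)^2 = 6.1×10⁻²⁷
s = 6.1×10⁻¹⁰ M

6.1×10⁻¹⁰ M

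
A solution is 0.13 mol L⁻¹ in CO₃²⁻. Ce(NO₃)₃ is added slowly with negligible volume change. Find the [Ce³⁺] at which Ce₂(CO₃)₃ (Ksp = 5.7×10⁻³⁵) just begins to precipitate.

The threshold for precipitation is Q = Ksp.
Ce₂(CO₃)₃(s) ⇌ 2 Ce³⁺(aq) + 3 CO₃²⁻(aq)
Ksp = [Ce³⁺]^2[CO₃²⁻]^3 = [Ce³⁺]^2(0.13)^3
[Ce³⁺]^2 = 5.7×10⁻³⁵ / (0.13)^3 = 2.6×10⁻³²
[Ce³⁺] = 1.6×10⁻¹⁶ mol L⁻¹

1.6×10⁻¹⁶ M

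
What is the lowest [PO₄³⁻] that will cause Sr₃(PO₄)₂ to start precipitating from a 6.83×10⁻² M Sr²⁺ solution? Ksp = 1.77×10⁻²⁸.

7.45×10⁻¹³ M

The threshold for precipitation is Q = Ksp.
Sr₃(PO₄)₂(s) ⇌ 3 Sr²⁺(aq) + 2 PO₄³⁻(aq)
Ksp = [Sr²⁺]^3[PO₄³⁻]^2 = [PO₄³⁻]^2(6.83×10⁻²)^3
[PO₄³⁻]^2 = 1.77×10⁻²⁸ / (6.83×10⁻²)^3 = 5.56×10⁻²⁵
[PO₄³⁻] = 7.45×10⁻¹³ M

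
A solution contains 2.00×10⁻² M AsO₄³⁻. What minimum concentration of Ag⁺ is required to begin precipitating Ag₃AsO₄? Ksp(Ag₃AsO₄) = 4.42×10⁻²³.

1.30×10⁻⁷ M

Precipitation of each salt begins when its ion product equals Ksp.
Ag₃AsO₄(s) ⇌ 3 Ag⁺(aq) + AsO₄³⁻(aq)
Ksp = [Ag⁺]^3[AsO₄³⁻] = [Ag⁺]^3(2.00×10⁻²)
[Ag⁺]^3 = 4.42×10⁻²³ / (2.00×10⁻²) = 2.21×10⁻²¹
[Ag⁺] = 1.30×10⁻⁷ M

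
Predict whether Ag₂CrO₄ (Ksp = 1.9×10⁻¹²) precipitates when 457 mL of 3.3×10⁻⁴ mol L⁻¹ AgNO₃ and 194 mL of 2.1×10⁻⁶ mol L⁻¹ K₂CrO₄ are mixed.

Total volume after mixing = 457 + 194 = 651 mL.
[Ag⁺] = (3.3×10⁻⁴)(457)/651 = 2.3×10⁻⁴ mol L⁻¹
[CrO₄²⁻] = (2.1×10⁻⁶)(194)/651 = 6.3×10⁻⁷ mol L⁻¹
Q = [Ag⁺]^2[CrO₄²⁻] = 3.4×10⁻¹⁴
Q < Ksp (3.4×10⁻¹⁴ vs 1.9×10⁻¹²); the solution remains unsaturated and no precipitate forms.

No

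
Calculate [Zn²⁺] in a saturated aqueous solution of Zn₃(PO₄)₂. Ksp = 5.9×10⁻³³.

Zn₃(PO₄)₂(s) ⇌ 3 Zn²⁺(aq) + 2 PO₄³⁻(aq)
Call the molar solubility s, so that [Zn²⁺] = 3s and [PO₄³⁻] = 2s.
Ksp = [Zn²⁺]^3[PO₄³⁻]^2 = (3s)^3 · (2s)^2 = 108s^5 = 5.9×10⁻³³
s = 1.4×10⁻⁷ mol L⁻¹
[Zn²⁺] = 3s = 4.2×10⁻⁷ mol L⁻¹

4.2×10⁻⁷ M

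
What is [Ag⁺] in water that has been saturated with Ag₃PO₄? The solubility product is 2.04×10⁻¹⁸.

4.97×10⁻⁵ M

Ag₃PO₄(s) ⇌ 3 Ag⁺(aq) + PO₄³⁻(aq)
Call the molar solubility s, so that [Ag⁺] = 3s and [PO₄³⁻] = s.
Ksp = [Ag⁺]^3[PO₄³⁻] = (3s)^3 · s = 27s^4 = 2.04×10⁻¹⁸
s = 1.66×10⁻⁵ mol/L
[Ag⁺] = 3s = 4.97×10⁻⁵ mol/L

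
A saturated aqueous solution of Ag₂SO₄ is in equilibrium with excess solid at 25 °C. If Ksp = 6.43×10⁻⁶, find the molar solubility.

1.17×10⁻² M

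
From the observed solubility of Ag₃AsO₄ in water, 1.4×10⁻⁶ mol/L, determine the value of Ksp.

Ksp = 1.0×10⁻²²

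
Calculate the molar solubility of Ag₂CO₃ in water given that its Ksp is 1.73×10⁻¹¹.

1.63×10⁻⁴ M

Ag₂CO₃(s) ⇌ 2 Ag⁺(aq) + CO₃²⁻(aq)
With molar solubility s: [Ag⁺] = 2s, [CO₃²⁻] = s.
Ksp = [Ag⁺]^2[CO₃²⁻] = (2s)^2 · s = 4s^3
4s^3 = 1.73×10⁻¹¹  ⇒  s^3 = 4.33×10⁻¹²
s = 1.63×10⁻⁴ M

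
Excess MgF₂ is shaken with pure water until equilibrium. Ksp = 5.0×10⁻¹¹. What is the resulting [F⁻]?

MgF₂(s) ⇌ Mg²⁺(aq) + 2 F⁻(aq)
If s mol/L of MgF₂ dissolves, [Mg²⁺] = s and [F⁻] = 2s.
Ksp = [Mg²⁺][F⁻]^2 = s · (2s)^2 = 4s^3 = 5.0×10⁻¹¹
s = 2.3×10⁻⁴ M
[F⁻] = 2s = 4.6×10⁻⁴ M

4.6×10⁻⁴ M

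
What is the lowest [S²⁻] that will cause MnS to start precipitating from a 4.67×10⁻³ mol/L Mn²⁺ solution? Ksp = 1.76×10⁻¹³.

Precipitation begins when Q = Ksp.
MnS(s) ⇌ Mn²⁺(aq) + S²⁻(aq)
Ksp = [Mn²⁺][S²⁻] = [S²⁻](4.67×10⁻³)
[S²⁻] = 1.76×10⁻¹³ / (4.67×10⁻³) = 3.77×10⁻¹¹
[S²⁻] = 3.77×10⁻¹¹ mol/L

3.77×10⁻¹¹ M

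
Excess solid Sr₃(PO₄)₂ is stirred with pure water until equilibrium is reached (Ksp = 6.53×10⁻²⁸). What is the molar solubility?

1.43×10⁻⁶ M

Sr₃(PO₄)₂(s) ⇌ 3 Sr²⁺(aq) + 2 PO₄³⁻(aq)
Call the molar solubility s, so that [Sr²⁺] = 3s and [PO₄³⁻] = 2s.
Ksp = [Sr²⁺]^3[PO₄³⁻]^2 = (3s)^3 · (2s)^2 = 108s^5
108s^5 = 6.53×10⁻²⁸  ⇒  s^5 = 6.05×10⁻³⁰
s = 1.43×10⁻⁶ mol/L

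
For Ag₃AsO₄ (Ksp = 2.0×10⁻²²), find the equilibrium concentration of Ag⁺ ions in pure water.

4.9×10⁻⁶ M

Ag₃AsO₄(s) ⇌ 3 Ag⁺(aq) + AsO₄³⁻(aq)
Let s be the molar solubility. Then [Ag⁺] = 3s and [AsO₄³⁻] = s.
Ksp = [Ag⁺]^3[AsO₄³⁻] = (3s)^3 · s = 27s^4 = 2.0×10⁻²²
s = 1.6×10⁻⁶ M
[Ag⁺] = 3s = 4.9×10⁻⁶ M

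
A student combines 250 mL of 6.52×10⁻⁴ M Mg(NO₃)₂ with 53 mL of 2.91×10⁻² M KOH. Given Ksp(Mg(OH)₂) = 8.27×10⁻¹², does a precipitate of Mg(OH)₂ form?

Yes

After mixing, V = 250 mL + 53 mL = 303 mL.
[Mg²⁺] = (6.52×10⁻⁴)(250)/303 = 5.38×10⁻⁴ M
[OH⁻] = (2.91×10⁻²)(53)/303 = 5.09×10⁻³ M
Q = [Mg²⁺][OH⁻]^2 = 1.39×10⁻⁸
Because Q > Ksp (1.39×10⁻⁸ vs 8.27×10⁻¹²), a precipitate of Mg(OH)₂ forms.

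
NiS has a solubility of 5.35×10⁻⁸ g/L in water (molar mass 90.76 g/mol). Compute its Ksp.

Ksp = 3.47×10⁻¹⁹

s = (5.35×10⁻⁸ g L⁻¹)/(90.76 g mol⁻¹) = 5.8947×10⁻¹⁰ M
NiS(s) ⇌ Ni²⁺(aq) + S²⁻(aq)
Let s be the molar solubility. Then [Ni²⁺] = s and [S²⁻] = s.
Ksp = [Ni²⁺][S²⁻] = s · s = s^2
Ksp = (5.8947×10⁻¹⁰)^2 = 3.47×10⁻¹⁹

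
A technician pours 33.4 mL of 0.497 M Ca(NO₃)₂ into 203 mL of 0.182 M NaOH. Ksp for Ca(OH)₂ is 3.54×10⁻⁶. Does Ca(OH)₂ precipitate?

Yes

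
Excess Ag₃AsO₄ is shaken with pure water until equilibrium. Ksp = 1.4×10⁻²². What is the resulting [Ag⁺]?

4.5×10⁻⁶ M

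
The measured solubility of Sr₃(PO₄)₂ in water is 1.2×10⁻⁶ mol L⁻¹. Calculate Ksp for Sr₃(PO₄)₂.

Sr₃(PO₄)₂(s) ⇌ 3 Sr²⁺(aq) + 2 PO₄³⁻(aq)
If s mol/L of Sr₃(PO₄)₂ dissolves, [Sr²⁺] = 3s and [PO₄³⁻] = 2s.
Ksp = [Sr²⁺]^3[PO₄³⁻]^2 = (3s)^3 · (2s)^2 = 108s^5
Ksp = 108 × (1.2×10⁻⁶)^5 = 2.7×10⁻²⁸

Ksp = 2.7×10⁻²⁸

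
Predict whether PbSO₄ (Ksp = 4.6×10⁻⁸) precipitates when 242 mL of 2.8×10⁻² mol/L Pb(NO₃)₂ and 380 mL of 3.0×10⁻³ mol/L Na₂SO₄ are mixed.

Yes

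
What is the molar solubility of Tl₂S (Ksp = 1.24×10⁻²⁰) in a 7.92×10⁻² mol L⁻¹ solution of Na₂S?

1.98×10⁻¹⁰ M

Tl₂S(s) ⇌ 2 Tl⁺(aq) + S²⁻(aq)
With S²⁻ already at 7.92×10⁻² mol L⁻¹ and s small, take [S²⁻] ≈ 7.92×10⁻² mol L⁻¹ and [Tl⁺] = 2s.
Ksp = [Tl⁺]^2[S²⁻] = (2s)^2(7.92×10⁻²)
(2s)^2 = 1.24×10⁻²⁰ / (7.92×10⁻²) = 1.57×10⁻¹⁹
s = 1.98×10⁻¹⁰ mol L⁻¹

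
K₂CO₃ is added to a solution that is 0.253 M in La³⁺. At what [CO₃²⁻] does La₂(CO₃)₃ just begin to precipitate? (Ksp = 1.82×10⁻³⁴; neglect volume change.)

1.42×10⁻¹¹ M

Precipitation of each salt begins when its ion product equals Ksp.
La₂(CO₃)₃(s) ⇌ 2 La³⁺(aq) + 3 CO₃²⁻(aq)
Ksp = [La³⁺]^2[CO₃²⁻]^3 = [CO₃²⁻]^3(0.253)^2
[CO₃²⁻]^3 = 1.82×10⁻³⁴ / (0.253)^2 = 2.84×10⁻³³
[CO₃²⁻] = 1.42×10⁻¹¹ M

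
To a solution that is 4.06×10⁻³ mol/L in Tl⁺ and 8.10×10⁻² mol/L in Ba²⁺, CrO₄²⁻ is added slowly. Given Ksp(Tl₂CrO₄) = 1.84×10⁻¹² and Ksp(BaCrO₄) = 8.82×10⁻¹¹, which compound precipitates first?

BaCrO₄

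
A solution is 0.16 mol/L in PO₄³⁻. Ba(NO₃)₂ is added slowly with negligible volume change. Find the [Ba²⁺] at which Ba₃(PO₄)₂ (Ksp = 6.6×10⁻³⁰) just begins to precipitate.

6.4×10⁻¹⁰ M

Precipitation of each salt begins when its ion product equals Ksp.
Ba₃(PO₄)₂(s) ⇌ 3 Ba²⁺(aq) + 2 PO₄³⁻(aq)
Ksp = [Ba²⁺]^3[PO₄³⁻]^2 = [Ba²⁺]^3(0.16)^2
[Ba²⁺]^3 = 6.6×10⁻³⁰ / (0.16)^2 = 2.6×10⁻²⁸
[Ba²⁺] = 6.4×10⁻¹⁰ mol/L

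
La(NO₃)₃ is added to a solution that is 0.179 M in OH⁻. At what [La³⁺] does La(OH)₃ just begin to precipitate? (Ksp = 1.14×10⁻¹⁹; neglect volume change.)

1.99×10⁻¹⁷ M

Precipitation begins when Q = Ksp.
La(OH)₃(s) ⇌ La³⁺(aq) + 3 OH⁻(aq)
Ksp = [La³⁺][OH⁻]^3 = [La³⁺](0.179)^3
[La³⁺] = 1.14×10⁻¹⁹ / (0.179)^3 = 1.99×10⁻¹⁷
[La³⁺] = 1.99×10⁻¹⁷ M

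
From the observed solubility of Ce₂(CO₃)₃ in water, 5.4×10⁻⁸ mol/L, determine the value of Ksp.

Ce₂(CO₃)₃(s) ⇌ 2 Ce³⁺(aq) + 3 CO₃²⁻(aq)
If s mol/L of Ce₂(CO₃)₃ dissolves, [Ce³⁺] = 2s and [CO₃²⁻] = 3s.
Ksp = [Ce³⁺]^2[CO₃²⁻]^3 = (2s)^2 · (3s)^3 = 108s^5
Ksp = 108 × (5.4×10⁻⁸)^5 = 5.0×10⁻³⁵

Ksp = 5.0×10⁻³⁵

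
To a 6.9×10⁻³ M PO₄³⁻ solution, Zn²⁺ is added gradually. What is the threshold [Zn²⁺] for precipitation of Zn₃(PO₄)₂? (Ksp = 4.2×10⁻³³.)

4.5×10⁻¹⁰ M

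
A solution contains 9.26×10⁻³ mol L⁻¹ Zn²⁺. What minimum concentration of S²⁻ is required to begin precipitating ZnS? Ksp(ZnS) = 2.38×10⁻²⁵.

The threshold for precipitation is Q = Ksp.
ZnS(s) ⇌ Zn²⁺(aq) + S²⁻(aq)
Ksp = [Zn²⁺][S²⁻] = [S²⁻](9.26×10⁻³)
[S²⁻] = 2.38×10⁻²⁵ / (9.26×10⁻³) = 2.57×10⁻²³
[S²⁻] = 2.57×10⁻²³ mol L⁻¹

2.57×10⁻²³ M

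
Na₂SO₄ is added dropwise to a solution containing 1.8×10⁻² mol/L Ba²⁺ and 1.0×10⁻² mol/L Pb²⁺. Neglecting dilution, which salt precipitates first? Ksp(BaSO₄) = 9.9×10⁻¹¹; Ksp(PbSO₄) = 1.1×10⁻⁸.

Precipitation of each salt begins when its ion product equals Ksp.
For BaSO₄: [SO₄²⁻] = (Ksp/[Ba²⁺]) = 5.5×10⁻⁹ mol/L
For PbSO₄: [SO₄²⁻] = (Ksp/[Pb²⁺]) = 1.1×10⁻⁶ mol/L
Since BaSO₄ needs less SO₄²⁻ to reach saturation, it precipitates first.

BaSO₄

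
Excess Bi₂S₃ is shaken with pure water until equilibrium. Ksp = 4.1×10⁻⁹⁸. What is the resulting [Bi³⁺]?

Bi₂S₃(s) ⇌ 2 Bi³⁺(aq) + 3 S²⁻(aq)
Call the molar solubility s, so that [Bi³⁺] = 2s and [S²⁻] = 3s.
Ksp = [Bi³⁺]^2[S²⁻]^3 = (2s)^2 · (3s)^3 = 108s^5 = 4.1×10⁻⁹⁸
s = 1.3×10⁻²⁰ mol/L
[Bi³⁺] = 2s = 2.6×10⁻²⁰ mol/L

2.6×10⁻²⁰ M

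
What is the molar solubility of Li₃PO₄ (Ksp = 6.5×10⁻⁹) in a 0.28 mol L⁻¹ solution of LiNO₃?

Li₃PO₄(s) ⇌ 3 Li⁺(aq) + PO₄³⁻(aq)
With Li⁺ already at 0.28 mol L⁻¹ and s small, take [Li⁺] ≈ 0.28 mol L⁻¹ and [PO₄³⁻] = s.
Ksp = [Li⁺]^3[PO₄³⁻] = (0.28)^3s
s = 6.5×10⁻⁹ / (0.28)^3 = 3.0×10⁻⁷
s = 3.0×10⁻⁷ mol L⁻¹

3.0×10⁻⁷ M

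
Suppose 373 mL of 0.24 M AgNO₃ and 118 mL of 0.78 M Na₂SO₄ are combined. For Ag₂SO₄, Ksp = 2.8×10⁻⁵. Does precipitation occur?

Yes

The combined volume is 491 mL.
[Ag⁺] = (0.24)(373)/491 = 0.18 M
[SO₄²⁻] = (0.78)(118)/491 = 0.19 M
Q = [Ag⁺]^2[SO₄²⁻] = 6.2×10⁻³
Because Q > Ksp (6.2×10⁻³ vs 2.8×10⁻⁵), a precipitate of Ag₂SO₄ forms.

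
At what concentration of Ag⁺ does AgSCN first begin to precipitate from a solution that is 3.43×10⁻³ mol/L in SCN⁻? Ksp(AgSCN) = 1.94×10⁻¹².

The threshold for precipitation is Q = Ksp.
AgSCN(s) ⇌ Ag⁺(aq) + SCN⁻(aq)
Ksp = [Ag⁺][SCN⁻] = [Ag⁺](3.43×10⁻³)
[Ag⁺] = 1.94×10⁻¹² / (3.43×10⁻³) = 5.66×10⁻¹⁰
[Ag⁺] = 5.66×10⁻¹⁰ mol/L

5.66×10⁻¹⁰ M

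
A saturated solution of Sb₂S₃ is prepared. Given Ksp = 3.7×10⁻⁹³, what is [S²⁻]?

Sb₂S₃(s) ⇌ 2 Sb³⁺(aq) + 3 S²⁻(aq)
Call the molar solubility s, so that [Sb³⁺] = 2s and [S²⁻] = 3s.
Ksp = [Sb³⁺]^2[S²⁻]^3 = (2s)^2 · (3s)^3 = 108s^5 = 3.7×10⁻⁹³
s = 1.3×10⁻¹⁹ M
[S²⁻] = 3s = 3.8×10⁻¹⁹ M

3.8×10⁻¹⁹ M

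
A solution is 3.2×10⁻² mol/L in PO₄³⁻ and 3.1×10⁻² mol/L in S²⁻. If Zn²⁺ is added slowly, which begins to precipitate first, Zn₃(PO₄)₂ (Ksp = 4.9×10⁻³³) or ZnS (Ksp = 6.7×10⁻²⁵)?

ZnS

The threshold for precipitation is Q = Ksp.
For Zn₃(PO₄)₂: [Zn²⁺] = (Ksp/[PO₄³⁻]^2)^(1/3) = 1.7×10⁻¹⁰ mol/L
For ZnS: [Zn²⁺] = (Ksp/[S²⁻]) = 2.2×10⁻²³ mol/L
Since ZnS needs less Zn²⁺ to reach saturation, it precipitates first.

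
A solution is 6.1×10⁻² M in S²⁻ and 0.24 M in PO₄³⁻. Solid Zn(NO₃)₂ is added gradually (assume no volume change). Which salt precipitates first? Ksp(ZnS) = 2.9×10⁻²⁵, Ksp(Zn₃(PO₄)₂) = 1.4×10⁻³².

ZnS

A salt starts to precipitate once the ion product Q reaches its Ksp.
For ZnS: [Zn²⁺] = (Ksp/[S²⁻]) = 4.8×10⁻²⁴ M
For Zn₃(PO₄)₂: [Zn²⁺] = (Ksp/[PO₄³⁻]^2)^(1/3) = 6.2×10⁻¹¹ M
Since ZnS needs less Zn²⁺ to reach saturation, it precipitates first.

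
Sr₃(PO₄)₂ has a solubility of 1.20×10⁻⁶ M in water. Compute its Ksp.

Sr₃(PO₄)₂(s) ⇌ 3 Sr²⁺(aq) + 2 PO₄³⁻(aq)
For each mole of Sr₃(PO₄)₂ that dissolves per liter, [Sr²⁺] = 3s and [PO₄³⁻] = 2s; let s denote this solubility.
Ksp = [Sr²⁺]^3[PO₄³⁻]^2 = (3s)^3 · (2s)^2 = 108s^5
Ksp = 108 × (1.20×10⁻⁶)^5 = 2.69×10⁻²⁸

Ksp = 2.69×10⁻²⁸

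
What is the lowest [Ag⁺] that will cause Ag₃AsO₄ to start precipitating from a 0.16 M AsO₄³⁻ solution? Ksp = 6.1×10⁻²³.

7.3×10⁻⁸ M

Precipitation begins when Q = Ksp.
Ag₃AsO₄(s) ⇌ 3 Ag⁺(aq) + AsO₄³⁻(aq)
Ksp = [Ag⁺]^3[AsO₄³⁻] = [Ag⁺]^3(0.16)
[Ag⁺]^3 = 6.1×10⁻²³ / (0.16) = 3.8×10⁻²²
[Ag⁺] = 7.3×10⁻⁸ M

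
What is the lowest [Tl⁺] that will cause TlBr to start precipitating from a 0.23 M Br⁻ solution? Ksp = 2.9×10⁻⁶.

The threshold for precipitation is Q = Ksp.
TlBr(s) ⇌ Tl⁺(aq) + Br⁻(aq)
Ksp = [Tl⁺][Br⁻] = [Tl⁺](0.23)
[Tl⁺] = 2.9×10⁻⁶ / (0.23) = 1.3×10⁻⁵
[Tl⁺] = 1.3×10⁻⁵ M

1.3×10⁻⁵ M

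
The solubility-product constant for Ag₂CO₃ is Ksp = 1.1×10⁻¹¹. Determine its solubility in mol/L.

1.4×10⁻⁴ M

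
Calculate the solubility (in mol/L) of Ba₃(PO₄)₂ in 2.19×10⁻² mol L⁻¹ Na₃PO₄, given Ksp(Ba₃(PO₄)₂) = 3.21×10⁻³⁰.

6.28×10⁻¹⁰ M

Ba₃(PO₄)₂(s) ⇌ 3 Ba²⁺(aq) + 2 PO₄³⁻(aq)
Let s be the solubility of Ba₃(PO₄)₂ here. The common ion gives [PO₄³⁻] ≈ 2.19×10⁻² mol L⁻¹, and [Ba²⁺] = 3s.
Ksp = [Ba²⁺]^3[PO₄³⁻]^2 = (3s)^3(2.19×10⁻²)^2
(3s)^3 = 3.21×10⁻³⁰ / (2.19×10⁻²)^2 = 6.69×10⁻²⁷
s = 6.28×10⁻¹⁰ mol L⁻¹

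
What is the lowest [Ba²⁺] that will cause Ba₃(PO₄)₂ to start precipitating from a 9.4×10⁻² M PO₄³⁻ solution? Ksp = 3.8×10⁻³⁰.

7.5×10⁻¹⁰ M

Precipitation of each salt begins when its ion product equals Ksp.
Ba₃(PO₄)₂(s) ⇌ 3 Ba²⁺(aq) + 2 PO₄³⁻(aq)
Ksp = [Ba²⁺]^3[PO₄³⁻]^2 = [Ba²⁺]^3(9.4×10⁻²)^2
[Ba²⁺]^3 = 3.8×10⁻³⁰ / (9.4×10⁻²)^2 = 4.3×10⁻²⁸
[Ba²⁺] = 7.5×10⁻¹⁰ M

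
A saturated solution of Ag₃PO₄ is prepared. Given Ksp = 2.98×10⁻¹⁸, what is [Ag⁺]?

5.47×10⁻⁵ M

Ag₃PO₄(s) ⇌ 3 Ag⁺(aq) + PO₄³⁻(aq)
If s mol/L of Ag₃PO₄ dissolves, [Ag⁺] = 3s and [PO₄³⁻] = s.
Ksp = [Ag⁺]^3[PO₄³⁻] = (3s)^3 · s = 27s^4 = 2.98×10⁻¹⁸
s = 1.82×10⁻⁵ M
[Ag⁺] = 3s = 5.47×10⁻⁵ M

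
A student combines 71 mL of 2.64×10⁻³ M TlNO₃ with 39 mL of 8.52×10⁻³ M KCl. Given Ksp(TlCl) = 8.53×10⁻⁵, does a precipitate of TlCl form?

Total volume after mixing = 71 + 39 = 110 mL.
[Tl⁺] = (2.64×10⁻³)(71)/110 = 1.70×10⁻³ M
[Cl⁻] = (8.52×10⁻³)(39)/110 = 3.02×10⁻³ M
Q = [Tl⁺][Cl⁻] = 5.15×10⁻⁶
Q = 5.15×10⁻⁶ < Ksp = 8.53×10⁻⁵, so the solution is unsaturated and no precipitate forms.

No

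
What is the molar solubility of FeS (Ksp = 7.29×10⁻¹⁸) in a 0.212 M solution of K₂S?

FeS(s) ⇌ Fe²⁺(aq) + S²⁻(aq)
Let s be the solubility of FeS here. The common ion gives [S²⁻] ≈ 0.212 M, and [Fe²⁺] = s.
Ksp = [Fe²⁺][S²⁻] = s(0.212)
s = 7.29×10⁻¹⁸ / (0.212) = 3.44×10⁻¹⁷
s = 3.44×10⁻¹⁷ M

3.44×10⁻¹⁷ M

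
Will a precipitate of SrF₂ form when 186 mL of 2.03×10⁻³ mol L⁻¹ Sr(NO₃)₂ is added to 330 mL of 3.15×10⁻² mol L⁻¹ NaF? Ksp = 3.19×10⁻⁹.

Yes

After mixing, V = 186 mL + 330 mL = 516 mL.
[Sr²⁺] = (2.03×10⁻³)(186)/516 = 7.32×10⁻⁴ mol L⁻¹
[F⁻] = (3.15×10⁻²)(330)/516 = 2.01×10⁻² mol L⁻¹
Q = [Sr²⁺][F⁻]^2 = 2.97×10⁻⁷
Because Q > Ksp (2.97×10⁻⁷ vs 3.19×10⁻⁹), a precipitate of SrF₂ forms.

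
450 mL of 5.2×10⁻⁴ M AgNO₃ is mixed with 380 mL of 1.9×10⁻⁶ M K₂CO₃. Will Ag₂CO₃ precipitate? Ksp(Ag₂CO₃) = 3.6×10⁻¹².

After mixing, V = 450 mL + 380 mL = 830 mL.
[Ag⁺] = (5.2×10⁻⁴)(450)/830 = 2.8×10⁻⁴ M
[CO₃²⁻] = (1.9×10⁻⁶)(380)/830 = 8.7×10⁻⁷ M
Q = [Ag⁺]^2[CO₃²⁻] = 6.9×10⁻¹⁴
Since Q (6.9×10⁻¹⁴) is less than Ksp (3.6×10⁻¹²), no Ag₂CO₃ precipitates.

No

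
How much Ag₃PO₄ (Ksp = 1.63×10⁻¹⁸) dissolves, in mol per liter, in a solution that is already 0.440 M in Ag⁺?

Ag₃PO₄(s) ⇌ 3 Ag⁺(aq) + PO₄³⁻(aq)
Ag⁺ is already present at 0.440 M. If s mol/L of Ag₃PO₄ dissolves, [PO₄³⁻] = s while [Ag⁺] ≈ 0.440 M.
Ksp = [Ag⁺]^3[PO₄³⁻] = (0.440)^3s
s = 1.63×10⁻¹⁸ / (0.440)^3 = 1.91×10⁻¹⁷
s = 1.91×10⁻¹⁷ M

1.91×10⁻¹⁷ M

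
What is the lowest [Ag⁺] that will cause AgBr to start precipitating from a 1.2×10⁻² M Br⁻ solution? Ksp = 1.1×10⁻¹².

Each salt precipitates once Q = Ksp for that salt.
AgBr(s) ⇌ Ag⁺(aq) + Br⁻(aq)
Ksp = [Ag⁺][Br⁻] = [Ag⁺](1.2×10⁻²)
[Ag⁺] = 1.1×10⁻¹² / (1.2×10⁻²) = 9.2×10⁻¹¹
[Ag⁺] = 9.2×10⁻¹¹ M

9.2×10⁻¹¹ M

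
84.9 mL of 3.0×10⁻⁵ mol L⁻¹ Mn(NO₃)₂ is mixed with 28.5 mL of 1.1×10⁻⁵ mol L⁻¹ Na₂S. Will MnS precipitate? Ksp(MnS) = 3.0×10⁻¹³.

The combined volume is 113.4 mL.
[Mn²⁺] = (3.0×10⁻⁵)(84.9)/113.4 = 2.2×10⁻⁵ mol L⁻¹
[S²⁻] = (1.1×10⁻⁵)(28.5)/113.4 = 2.8×10⁻⁶ mol L⁻¹
Q = [Mn²⁺][S²⁻] = 6.2×10⁻¹¹
Q = 6.2×10⁻¹¹ > Ksp = 3.0×10⁻¹³, so the solution is supersaturated and MnS precipitates.

Yes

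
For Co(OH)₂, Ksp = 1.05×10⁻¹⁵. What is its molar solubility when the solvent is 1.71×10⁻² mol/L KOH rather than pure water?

3.59×10⁻¹² M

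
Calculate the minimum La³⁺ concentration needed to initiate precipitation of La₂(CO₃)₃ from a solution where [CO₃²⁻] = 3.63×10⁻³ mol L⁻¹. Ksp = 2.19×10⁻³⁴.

6.77×10⁻¹⁴ M

Precipitation begins when Q = Ksp.
La₂(CO₃)₃(s) ⇌ 2 La³⁺(aq) + 3 CO₃²⁻(aq)
Ksp = [La³⁺]^2[CO₃²⁻]^3 = [La³⁺]^2(3.63×10⁻³)^3
[La³⁺]^2 = 2.19×10⁻³⁴ / (3.63×10⁻³)^3 = 4.58×10⁻²⁷
[La³⁺] = 6.77×10⁻¹⁴ mol L⁻¹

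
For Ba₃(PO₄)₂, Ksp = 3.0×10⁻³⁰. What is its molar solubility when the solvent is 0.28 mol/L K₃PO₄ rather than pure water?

Ba₃(PO₄)₂(s) ⇌ 3 Ba²⁺(aq) + 2 PO₄³⁻(aq)
Let s be the solubility of Ba₃(PO₄)₂ here. The common ion gives [PO₄³⁻] ≈ 0.28 mol/L, and [Ba²⁺] = 3s.
Ksp = [Ba²⁺]^3[PO₄³⁻]^2 = (3s)^3(0.28)^2
(3s)^3 = 3.0×10⁻³⁰ / (0.28)^2 = 3.8×10⁻²⁹
s = 1.1×10⁻¹⁰ mol/L

1.1×10⁻¹⁰ M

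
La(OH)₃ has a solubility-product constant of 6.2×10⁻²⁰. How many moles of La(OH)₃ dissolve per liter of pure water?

6.9×10⁻⁶ M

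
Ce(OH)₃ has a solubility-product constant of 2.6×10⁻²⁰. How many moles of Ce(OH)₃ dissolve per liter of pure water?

5.6×10⁻⁶ M

Ce(OH)₃(s) ⇌ Ce³⁺(aq) + 3 OH⁻(aq)
If s mol/L of Ce(OH)₃ dissolves, [Ce³⁺] = s and [OH⁻] = 3s.
Ksp = [Ce³⁺][OH⁻]^3 = s · (3s)^3 = 27s^4
27s^4 = 2.6×10⁻²⁰  ⇒  s^4 = 9.6×10⁻²²
s = (9.6×10⁻²²)^(1/4) = 5.6×10⁻⁶ mol/L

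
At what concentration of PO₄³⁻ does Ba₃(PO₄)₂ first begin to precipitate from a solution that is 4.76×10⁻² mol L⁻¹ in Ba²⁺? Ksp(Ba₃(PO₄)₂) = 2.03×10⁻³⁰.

Each salt precipitates once Q = Ksp for that salt.
Ba₃(PO₄)₂(s) ⇌ 3 Ba²⁺(aq) + 2 PO₄³⁻(aq)
Ksp = [Ba²⁺]^3[PO₄³⁻]^2 = [PO₄³⁻]^2(4.76×10⁻²)^3
[PO₄³⁻]^2 = 2.03×10⁻³⁰ / (4.76×10⁻²)^3 = 1.88×10⁻²⁶
[PO₄³⁻] = 1.37×10⁻¹³ mol L⁻¹

1.37×10⁻¹³ M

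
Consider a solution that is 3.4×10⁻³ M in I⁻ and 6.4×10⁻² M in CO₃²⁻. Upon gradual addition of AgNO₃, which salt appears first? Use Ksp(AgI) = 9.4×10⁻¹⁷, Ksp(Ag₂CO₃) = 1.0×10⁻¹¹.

Precipitation begins when Q = Ksp.
For AgI: [Ag⁺] = (Ksp/[I⁻]) = 2.8×10⁻¹⁴ M
For Ag₂CO₃: [Ag⁺] = (Ksp/[CO₃²⁻])^(1/2) = 1.3×10⁻⁵ M
Since AgI needs less Ag⁺ to reach saturation, it precipitates first.

AgI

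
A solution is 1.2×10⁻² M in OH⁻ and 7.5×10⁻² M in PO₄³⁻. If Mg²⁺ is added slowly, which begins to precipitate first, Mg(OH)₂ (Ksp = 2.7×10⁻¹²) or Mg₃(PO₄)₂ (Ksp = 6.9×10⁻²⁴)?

A salt starts to precipitate once the ion product Q reaches its Ksp.
For Mg(OH)₂: [Mg²⁺] = (Ksp/[OH⁻]^2) = 1.9×10⁻⁸ M
For Mg₃(PO₄)₂: [Mg²⁺] = (Ksp/[PO₄³⁻]^2)^(1/3) = 1.1×10⁻⁷ M
Since Mg(OH)₂ needs less Mg²⁺ to reach saturation, it precipitates first.

Mg(OH)₂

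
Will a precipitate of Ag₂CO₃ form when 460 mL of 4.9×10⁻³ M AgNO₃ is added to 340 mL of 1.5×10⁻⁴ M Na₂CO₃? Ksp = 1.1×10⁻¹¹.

Yes

The combined volume is 800 mL.
[Ag⁺] = (4.9×10⁻³)(460)/800 = 2.8×10⁻³ M
[CO₃²⁻] = (1.5×10⁻⁴)(340)/800 = 6.4×10⁻⁵ M
Q = [Ag⁺]^2[CO₃²⁻] = 5.1×10⁻¹⁰
Because Q > Ksp (5.1×10⁻¹⁰ vs 1.1×10⁻¹¹), a precipitate of Ag₂CO₃ forms.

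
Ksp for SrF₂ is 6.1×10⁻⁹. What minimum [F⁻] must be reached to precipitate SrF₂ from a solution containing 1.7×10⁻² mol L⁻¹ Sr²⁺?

A salt starts to precipitate once the ion product Q reaches its Ksp.
SrF₂(s) ⇌ Sr²⁺(aq) + 2 F⁻(aq)
Ksp = [Sr²⁺][F⁻]^2 = [F⁻]^2(1.7×10⁻²)
[F⁻]^2 = 6.1×10⁻⁹ / (1.7×10⁻²) = 3.6×10⁻⁷
[F⁻] = 6.0×10⁻⁴ mol L⁻¹

6.0×10⁻⁴ M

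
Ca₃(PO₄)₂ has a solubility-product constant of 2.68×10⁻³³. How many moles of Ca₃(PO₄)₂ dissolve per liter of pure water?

1.20×10⁻⁷ M

Ca₃(PO₄)₂(s) ⇌ 3 Ca²⁺(aq) + 2 PO₄³⁻(aq)
Call the molar solubility s, so that [Ca²⁺] = 3s and [PO₄³⁻] = 2s.
Ksp = [Ca²⁺]^3[PO₄³⁻]^2 = (3s)^3 · (2s)^2 = 108s^5
108s^5 = 2.68×10⁻³³  ⇒  s^5 = 2.48×10⁻³⁵
s = 1.20×10⁻⁷ M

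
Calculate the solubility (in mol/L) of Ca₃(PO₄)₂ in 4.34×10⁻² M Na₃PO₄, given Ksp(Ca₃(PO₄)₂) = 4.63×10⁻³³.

Ca₃(PO₄)₂(s) ⇌ 3 Ca²⁺(aq) + 2 PO₄³⁻(aq)
The solution already contains PO₄³⁻ at 4.34×10⁻² M. Let s be the molar solubility of Ca₃(PO₄)₂.
[PO₄³⁻] ≈ 4.34×10⁻² M (common ion dominates); [Ca²⁺] = 3s.
Ksp = [Ca²⁺]^3[PO₄³⁻]^2 = (3s)^3(4.34×10⁻²)^2
(3s)^3 = 4.63×10⁻³³ / (4.34×10⁻²)^2 = 2.46×10⁻³⁰
s = 4.50×10⁻¹¹ M

4.50×10⁻¹¹ M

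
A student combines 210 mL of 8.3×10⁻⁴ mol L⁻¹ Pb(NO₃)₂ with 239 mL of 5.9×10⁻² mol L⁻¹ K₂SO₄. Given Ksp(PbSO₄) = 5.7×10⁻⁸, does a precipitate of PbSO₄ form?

Yes

The combined volume is 449 mL.
[Pb²⁺] = (8.3×10⁻⁴)(210)/449 = 3.9×10⁻⁴ mol L⁻¹
[SO₄²⁻] = (5.9×10⁻²)(239)/449 = 3.1×10⁻² mol L⁻¹
Q = [Pb²⁺][SO₄²⁻] = 1.2×10⁻⁵
Because Q > Ksp (1.2×10⁻⁵ vs 5.7×10⁻⁸), a precipitate of PbSO₄ forms.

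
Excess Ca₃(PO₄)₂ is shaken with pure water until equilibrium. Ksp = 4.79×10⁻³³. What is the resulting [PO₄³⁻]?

2.69×10⁻⁷ M

Ca₃(PO₄)₂(s) ⇌ 3 Ca²⁺(aq) + 2 PO₄³⁻(aq)
With molar solubility s: [Ca²⁺] = 3s, [PO₄³⁻] = 2s.
Ksp = [Ca²⁺]^3[PO₄³⁻]^2 = (3s)^3 · (2s)^2 = 108s^5 = 4.79×10⁻³³
s = 1.35×10⁻⁷ M
[PO₄³⁻] = 2s = 2.69×10⁻⁷ M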